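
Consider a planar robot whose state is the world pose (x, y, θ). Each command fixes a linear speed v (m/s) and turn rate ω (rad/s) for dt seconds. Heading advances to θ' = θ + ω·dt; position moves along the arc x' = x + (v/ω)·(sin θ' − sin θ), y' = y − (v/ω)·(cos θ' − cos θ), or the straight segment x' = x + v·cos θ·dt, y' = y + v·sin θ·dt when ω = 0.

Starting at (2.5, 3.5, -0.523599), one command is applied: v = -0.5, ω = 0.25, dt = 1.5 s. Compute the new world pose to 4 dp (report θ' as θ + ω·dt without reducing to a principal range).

θ' = -0.5236 + 0.25·1.5 = -0.1486
R = v/ω = -0.5/0.25 = -2.0000
x' = 2.5 + -2.0000·(sin -0.1486 − sin -0.5236) = 1.7961
y' = 3.5 − -2.0000·(cos -0.1486 − cos -0.5236) = 3.7459

(1.7961, 3.7459, -0.1486)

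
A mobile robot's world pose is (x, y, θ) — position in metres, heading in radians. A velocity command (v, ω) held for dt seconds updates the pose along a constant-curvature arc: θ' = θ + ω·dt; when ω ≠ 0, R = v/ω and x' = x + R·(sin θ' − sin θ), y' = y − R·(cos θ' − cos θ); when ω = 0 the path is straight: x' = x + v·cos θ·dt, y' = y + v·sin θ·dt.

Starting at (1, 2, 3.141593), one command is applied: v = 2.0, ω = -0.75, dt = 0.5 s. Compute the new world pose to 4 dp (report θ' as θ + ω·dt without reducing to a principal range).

(0.0233, 2.1853, 2.7666)

θ' = 3.1416 + -0.75·0.5 = 2.7666
R = v/ω = 2.0/-0.75 = -2.6667
x' = 1 + -2.6667·(sin 2.7666 − sin 3.1416) = 0.0233
y' = 2 − -2.6667·(cos 2.7666 − cos 3.1416) = 2.1853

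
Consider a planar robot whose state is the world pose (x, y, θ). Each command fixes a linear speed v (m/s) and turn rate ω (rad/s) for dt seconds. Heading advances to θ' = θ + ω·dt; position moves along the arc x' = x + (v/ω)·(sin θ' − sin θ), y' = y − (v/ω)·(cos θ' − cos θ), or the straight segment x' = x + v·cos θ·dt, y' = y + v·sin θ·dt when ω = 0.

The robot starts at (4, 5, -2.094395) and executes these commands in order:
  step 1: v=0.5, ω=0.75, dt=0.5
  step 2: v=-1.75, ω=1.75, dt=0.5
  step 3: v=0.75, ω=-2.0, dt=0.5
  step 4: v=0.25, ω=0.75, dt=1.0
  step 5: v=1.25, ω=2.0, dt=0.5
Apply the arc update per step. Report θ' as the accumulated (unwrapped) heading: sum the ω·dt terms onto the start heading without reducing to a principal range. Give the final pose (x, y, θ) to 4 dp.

step 1: θ'=-1.7194 (R=0.6667) → pose (3.9180, 4.7654, -1.7194)
step 2: θ'=-0.8444 (R=-1.0000) → pose (3.6766, 5.5776, -0.8444)
step 3: θ'=-1.8444 (R=-0.3750) → pose (3.7573, 5.2272, -1.8444)
step 4: θ'=-1.0944 (R=0.3333) → pose (3.7821, 4.9843, -1.0944)
step 5: θ'=-0.0944 (R=0.6250) → pose (4.2785, 4.6487, -0.0944)

(4.2785, 4.6487, -0.0944)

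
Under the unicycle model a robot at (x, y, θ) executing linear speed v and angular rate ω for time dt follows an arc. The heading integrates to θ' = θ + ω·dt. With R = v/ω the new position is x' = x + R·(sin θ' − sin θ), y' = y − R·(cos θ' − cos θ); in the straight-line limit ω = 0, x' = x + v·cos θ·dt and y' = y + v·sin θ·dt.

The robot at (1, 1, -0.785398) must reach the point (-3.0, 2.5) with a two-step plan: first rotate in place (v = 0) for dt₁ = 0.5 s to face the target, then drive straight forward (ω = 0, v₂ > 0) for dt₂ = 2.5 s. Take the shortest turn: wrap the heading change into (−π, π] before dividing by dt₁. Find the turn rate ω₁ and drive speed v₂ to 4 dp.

ω₁ = -5.4299, v₂ = 1.7088

heading to target = atan2(2.5−1, -3−1) = 2.7828
Δθ = wrap(2.7828 − -0.7854) = -2.7150; ω₁ = Δθ/dt₁ = -5.4299
distance = √((-3−1)² + (2.5−1)²) = 4.2720; v₂ = distance/dt₂ = 1.7088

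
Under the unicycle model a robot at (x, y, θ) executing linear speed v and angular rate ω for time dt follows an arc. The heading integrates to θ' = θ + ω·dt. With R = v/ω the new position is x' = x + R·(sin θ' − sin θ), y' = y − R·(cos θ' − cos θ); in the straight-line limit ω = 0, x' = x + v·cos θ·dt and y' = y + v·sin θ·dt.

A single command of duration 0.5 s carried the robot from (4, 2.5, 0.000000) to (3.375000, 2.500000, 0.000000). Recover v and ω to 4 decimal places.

Δθ = 0.000000 − 0.000000 = 0.000000
ω = Δθ/dt = 0.000000/0.5 = 0.0000
ω = 0 → v = (Δx·cos θ + Δy·sin θ)/dt = -1.2500

v = -1.2500, ω = 0.0000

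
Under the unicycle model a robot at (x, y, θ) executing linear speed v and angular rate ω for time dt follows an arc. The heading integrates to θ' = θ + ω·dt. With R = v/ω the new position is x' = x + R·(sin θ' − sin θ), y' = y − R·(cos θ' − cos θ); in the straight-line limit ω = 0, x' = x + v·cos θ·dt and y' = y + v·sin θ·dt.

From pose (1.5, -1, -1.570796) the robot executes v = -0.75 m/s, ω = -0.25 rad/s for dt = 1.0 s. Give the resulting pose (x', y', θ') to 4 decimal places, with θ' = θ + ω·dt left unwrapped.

(1.5933, -0.2578, -1.8208)

θ' = -1.5708 + -0.25·1.0 = -1.8208
R = v/ω = -0.75/-0.25 = 3.0000
x' = 1.5 + 3.0000·(sin -1.8208 − sin -1.5708) = 1.5933
y' = -1 − 3.0000·(cos -1.8208 − cos -1.5708) = -0.2578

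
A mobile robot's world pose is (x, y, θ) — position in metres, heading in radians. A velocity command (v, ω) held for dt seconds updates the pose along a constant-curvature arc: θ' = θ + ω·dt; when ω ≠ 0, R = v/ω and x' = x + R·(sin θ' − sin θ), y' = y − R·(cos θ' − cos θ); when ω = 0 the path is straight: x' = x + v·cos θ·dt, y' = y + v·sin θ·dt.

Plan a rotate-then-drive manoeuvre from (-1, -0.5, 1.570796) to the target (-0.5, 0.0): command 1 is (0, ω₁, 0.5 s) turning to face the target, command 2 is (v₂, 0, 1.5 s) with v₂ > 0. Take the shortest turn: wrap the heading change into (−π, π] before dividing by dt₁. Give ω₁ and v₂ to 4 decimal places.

heading to target = atan2(0−-0.5, -0.5−-1) = 0.7854
Δθ = wrap(0.7854 − 1.5708) = -0.7854; ω₁ = Δθ/dt₁ = -1.5708
distance = √((-0.5−-1)² + (0−-0.5)²) = 0.7071; v₂ = distance/dt₂ = 0.4714

ω₁ = -1.5708, v₂ = 0.4714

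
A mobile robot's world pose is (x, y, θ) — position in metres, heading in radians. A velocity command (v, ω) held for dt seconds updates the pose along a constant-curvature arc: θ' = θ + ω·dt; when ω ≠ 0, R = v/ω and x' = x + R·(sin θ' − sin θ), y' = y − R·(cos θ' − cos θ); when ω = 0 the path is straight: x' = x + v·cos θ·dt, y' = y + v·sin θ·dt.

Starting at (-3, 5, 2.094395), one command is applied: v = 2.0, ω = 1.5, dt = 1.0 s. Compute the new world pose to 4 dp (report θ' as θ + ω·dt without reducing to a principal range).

θ' = 2.0944 + 1.5·1.0 = 3.5944
R = v/ω = 2.0/1.5 = 1.3333
x' = -3 + 1.3333·(sin 3.5944 − sin 2.0944) = -4.7380
y' = 5 − 1.3333·(cos 3.5944 − cos 2.0944) = 5.5323

(-4.7380, 5.5323, 3.5944)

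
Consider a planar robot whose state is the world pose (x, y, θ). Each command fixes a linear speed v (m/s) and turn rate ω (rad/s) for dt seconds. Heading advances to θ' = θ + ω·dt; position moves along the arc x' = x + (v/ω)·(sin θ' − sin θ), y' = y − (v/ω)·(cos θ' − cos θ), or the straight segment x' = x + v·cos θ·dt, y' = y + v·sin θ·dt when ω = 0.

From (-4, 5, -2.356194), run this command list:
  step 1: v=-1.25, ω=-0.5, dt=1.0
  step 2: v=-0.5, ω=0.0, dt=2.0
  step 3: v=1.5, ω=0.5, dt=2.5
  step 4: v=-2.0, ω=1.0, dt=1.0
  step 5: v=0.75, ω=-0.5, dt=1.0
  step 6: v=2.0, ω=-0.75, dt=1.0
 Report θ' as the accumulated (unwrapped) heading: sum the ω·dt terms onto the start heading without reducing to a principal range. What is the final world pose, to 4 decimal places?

step 1: θ'=-2.8562 (R=2.5000) → pose (-2.9361, 5.6311, -2.8562)
step 2: θ'=-2.8562 (straight) → pose (-1.9765, 5.9126, -2.8562)
step 3: θ'=-1.6062 (R=3.0000) → pose (-4.1300, 3.1402, -1.6062)
step 4: θ'=-0.6062 (R=-2.0000) → pose (-4.9893, 4.8546, -0.6062)
step 5: θ'=-1.1062 (R=-1.5000) → pose (-4.5029, 4.2940, -1.1062)
step 6: θ'=-1.8562 (R=-2.6667) → pose (-4.3281, 2.3483, -1.8562)

(-4.3281, 2.3483, -1.8562)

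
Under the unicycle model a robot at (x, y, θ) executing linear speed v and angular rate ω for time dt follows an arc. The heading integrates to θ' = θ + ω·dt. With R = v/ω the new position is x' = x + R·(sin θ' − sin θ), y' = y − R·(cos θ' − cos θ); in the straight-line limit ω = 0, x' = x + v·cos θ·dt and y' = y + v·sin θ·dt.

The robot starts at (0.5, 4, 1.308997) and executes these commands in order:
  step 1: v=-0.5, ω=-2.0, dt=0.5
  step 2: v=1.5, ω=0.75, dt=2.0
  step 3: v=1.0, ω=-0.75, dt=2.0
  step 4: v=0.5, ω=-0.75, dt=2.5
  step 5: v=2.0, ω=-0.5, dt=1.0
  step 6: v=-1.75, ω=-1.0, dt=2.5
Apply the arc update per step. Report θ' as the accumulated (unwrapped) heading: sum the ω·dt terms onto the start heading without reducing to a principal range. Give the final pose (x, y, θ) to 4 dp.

step 1: θ'=0.3090 (R=0.2500) → pose (0.3345, 3.8265, 0.3090)
step 2: θ'=1.8090 (R=2.0000) → pose (1.6699, 6.2037, 1.8090)
step 3: θ'=0.3090 (R=-1.3333) → pose (2.5601, 7.7885, 0.3090)
step 4: θ'=-1.5660 (R=-0.6667) → pose (3.4295, 7.1566, -1.5660)
step 5: θ'=-2.0660 (R=-4.0000) → pose (2.9490, 5.2366, -2.0660)
step 6: θ'=-4.5660 (R=1.7500) → pose (6.2201, 4.6602, -4.5660)

(6.2201, 4.6602, -4.5660)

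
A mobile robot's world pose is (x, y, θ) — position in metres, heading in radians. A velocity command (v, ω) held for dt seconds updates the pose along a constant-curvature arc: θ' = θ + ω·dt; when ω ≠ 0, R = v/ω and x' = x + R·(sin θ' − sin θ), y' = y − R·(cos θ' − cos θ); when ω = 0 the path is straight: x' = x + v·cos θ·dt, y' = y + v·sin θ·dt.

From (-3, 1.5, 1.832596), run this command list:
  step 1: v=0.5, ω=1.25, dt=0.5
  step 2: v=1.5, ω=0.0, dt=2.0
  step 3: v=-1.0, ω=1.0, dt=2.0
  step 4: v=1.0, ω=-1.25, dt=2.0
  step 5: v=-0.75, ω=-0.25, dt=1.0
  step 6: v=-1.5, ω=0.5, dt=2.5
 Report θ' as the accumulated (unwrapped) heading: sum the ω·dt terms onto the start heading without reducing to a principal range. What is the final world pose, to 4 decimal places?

step 1: θ'=2.4576 (R=0.4000) → pose (-3.1336, 1.7065, 2.4576)
step 2: θ'=2.4576 (straight) → pose (-5.4588, 3.6022, 2.4576)
step 3: θ'=4.4576 (R=-1.0000) → pose (-3.8592, 4.1252, 4.4576)
step 4: θ'=1.9576 (R=-0.8000) → pose (-5.3742, 4.0250, 1.9576)
step 5: θ'=1.7076 (R=3.0000) → pose (-5.1806, 3.3025, 1.7076)
step 6: θ'=2.9576 (R=-3.0000) → pose (-2.7575, 0.7622, 2.9576)

(-2.7575, 0.7622, 2.9576)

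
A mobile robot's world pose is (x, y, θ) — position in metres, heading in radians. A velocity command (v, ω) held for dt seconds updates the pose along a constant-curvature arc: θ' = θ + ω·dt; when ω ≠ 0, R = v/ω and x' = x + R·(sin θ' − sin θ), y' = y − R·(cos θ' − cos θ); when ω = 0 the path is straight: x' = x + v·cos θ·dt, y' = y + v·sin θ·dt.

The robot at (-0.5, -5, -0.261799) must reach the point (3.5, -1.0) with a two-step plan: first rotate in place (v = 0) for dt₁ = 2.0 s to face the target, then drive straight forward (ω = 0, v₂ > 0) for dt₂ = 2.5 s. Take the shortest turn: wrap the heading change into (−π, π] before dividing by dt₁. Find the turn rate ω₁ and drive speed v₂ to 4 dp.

ω₁ = 0.5236, v₂ = 2.2627

heading to target = atan2(-1−-5, 3.5−-0.5) = 0.7854
Δθ = wrap(0.7854 − -0.2618) = 1.0472; ω₁ = Δθ/dt₁ = 0.5236
distance = √((3.5−-0.5)² + (-1−-5)²) = 5.6569; v₂ = distance/dt₂ = 2.2627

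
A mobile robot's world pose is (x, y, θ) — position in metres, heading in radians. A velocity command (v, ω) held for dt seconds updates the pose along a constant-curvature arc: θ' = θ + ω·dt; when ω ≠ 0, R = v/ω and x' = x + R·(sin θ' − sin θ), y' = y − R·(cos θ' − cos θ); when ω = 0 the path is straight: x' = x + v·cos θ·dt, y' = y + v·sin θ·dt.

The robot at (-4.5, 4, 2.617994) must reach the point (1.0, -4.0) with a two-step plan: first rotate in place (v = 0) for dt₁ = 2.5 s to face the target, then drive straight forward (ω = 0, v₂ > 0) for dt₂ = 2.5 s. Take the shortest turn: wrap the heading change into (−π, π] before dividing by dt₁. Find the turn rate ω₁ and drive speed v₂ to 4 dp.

ω₁ = 1.0787, v₂ = 3.8833

heading to target = atan2(-4−4, 1−-4.5) = -0.9685
Δθ = wrap(-0.9685 − 2.6180) = 2.6967; ω₁ = Δθ/dt₁ = 1.0787
distance = √((1−-4.5)² + (-4−4)²) = 9.7082; v₂ = distance/dt₂ = 3.8833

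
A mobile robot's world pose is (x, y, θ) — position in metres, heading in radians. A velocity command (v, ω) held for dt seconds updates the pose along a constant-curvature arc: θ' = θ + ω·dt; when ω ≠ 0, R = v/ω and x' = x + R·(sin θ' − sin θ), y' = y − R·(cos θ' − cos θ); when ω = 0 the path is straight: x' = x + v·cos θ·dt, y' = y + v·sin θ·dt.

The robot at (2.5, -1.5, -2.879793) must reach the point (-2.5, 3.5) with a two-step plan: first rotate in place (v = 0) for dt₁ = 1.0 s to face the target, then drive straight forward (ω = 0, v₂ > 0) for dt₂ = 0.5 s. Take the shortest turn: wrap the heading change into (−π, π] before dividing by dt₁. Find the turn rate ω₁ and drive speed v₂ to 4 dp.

heading to target = atan2(3.5−-1.5, -2.5−2.5) = 2.3562
Δθ = wrap(2.3562 − -2.8798) = -1.0472; ω₁ = Δθ/dt₁ = -1.0472
distance = √((-2.5−2.5)² + (3.5−-1.5)²) = 7.0711; v₂ = distance/dt₂ = 14.1421

ω₁ = -1.0472, v₂ = 14.1421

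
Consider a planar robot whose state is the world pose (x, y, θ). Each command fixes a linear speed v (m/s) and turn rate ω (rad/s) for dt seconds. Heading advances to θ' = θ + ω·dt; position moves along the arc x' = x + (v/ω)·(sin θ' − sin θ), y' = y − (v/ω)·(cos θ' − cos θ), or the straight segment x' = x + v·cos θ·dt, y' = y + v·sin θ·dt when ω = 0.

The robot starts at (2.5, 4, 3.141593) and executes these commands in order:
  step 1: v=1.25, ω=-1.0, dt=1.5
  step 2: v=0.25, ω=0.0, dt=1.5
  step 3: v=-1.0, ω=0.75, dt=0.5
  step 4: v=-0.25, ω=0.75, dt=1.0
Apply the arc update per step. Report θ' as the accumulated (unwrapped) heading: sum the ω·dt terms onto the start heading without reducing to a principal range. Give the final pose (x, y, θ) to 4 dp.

step 1: θ'=1.6416 (R=-1.2500) → pose (1.2531, 5.1616, 1.6416)
step 2: θ'=1.6416 (straight) → pose (1.2266, 5.5356, 1.6416)
step 3: θ'=2.0166 (R=-1.3333) → pose (1.3536, 5.0551, 2.0166)
step 4: θ'=2.7666 (R=-0.3333) → pose (1.5322, 4.8886, 2.7666)

(1.5322, 4.8886, 2.7666)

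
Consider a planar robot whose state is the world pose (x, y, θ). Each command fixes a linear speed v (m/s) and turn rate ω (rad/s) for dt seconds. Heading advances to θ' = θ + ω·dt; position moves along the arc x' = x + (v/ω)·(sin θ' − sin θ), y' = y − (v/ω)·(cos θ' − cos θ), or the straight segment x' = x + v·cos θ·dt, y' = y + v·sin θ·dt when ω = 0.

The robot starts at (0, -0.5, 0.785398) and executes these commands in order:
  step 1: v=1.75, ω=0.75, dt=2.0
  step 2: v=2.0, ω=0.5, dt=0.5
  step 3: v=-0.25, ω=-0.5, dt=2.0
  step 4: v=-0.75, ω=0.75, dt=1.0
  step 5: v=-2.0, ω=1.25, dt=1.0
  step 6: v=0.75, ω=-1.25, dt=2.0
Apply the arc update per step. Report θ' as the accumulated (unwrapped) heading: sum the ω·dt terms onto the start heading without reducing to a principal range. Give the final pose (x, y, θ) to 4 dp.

(0.9052, 2.6569, 1.0354)

step 1: θ'=2.2854 (R=2.3333) → pose (0.1126, 2.6790, 2.2854)
step 2: θ'=2.5354 (R=4.0000) → pose (-0.6299, 3.3450, 2.5354)
step 3: θ'=1.5354 (R=0.5000) → pose (-0.4150, 2.9164, 1.5354)
step 4: θ'=2.2854 (R=-1.0000) → pose (-0.1710, 2.2257, 2.2854)
step 5: θ'=3.5354 (R=-1.6000) → pose (1.6515, 1.7967, 3.5354)
step 6: θ'=1.0354 (R=-0.6000) → pose (0.9052, 2.6569, 1.0354)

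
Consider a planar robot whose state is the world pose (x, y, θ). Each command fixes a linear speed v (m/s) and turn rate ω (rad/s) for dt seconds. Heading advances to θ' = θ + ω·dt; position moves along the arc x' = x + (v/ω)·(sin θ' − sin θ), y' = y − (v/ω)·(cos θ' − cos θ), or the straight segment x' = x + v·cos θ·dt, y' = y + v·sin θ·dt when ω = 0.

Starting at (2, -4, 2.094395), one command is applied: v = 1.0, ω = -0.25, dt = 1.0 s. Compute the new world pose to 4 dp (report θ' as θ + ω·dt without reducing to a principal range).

θ' = 2.0944 + -0.25·1.0 = 1.8444
R = v/ω = 1.0/-0.25 = -4.0000
x' = 2 + -4.0000·(sin 1.8444 − sin 2.0944) = 1.6129
y' = -4 − -4.0000·(cos 1.8444 − cos 2.0944) = -3.0808

(1.6129, -3.0808, 1.8444)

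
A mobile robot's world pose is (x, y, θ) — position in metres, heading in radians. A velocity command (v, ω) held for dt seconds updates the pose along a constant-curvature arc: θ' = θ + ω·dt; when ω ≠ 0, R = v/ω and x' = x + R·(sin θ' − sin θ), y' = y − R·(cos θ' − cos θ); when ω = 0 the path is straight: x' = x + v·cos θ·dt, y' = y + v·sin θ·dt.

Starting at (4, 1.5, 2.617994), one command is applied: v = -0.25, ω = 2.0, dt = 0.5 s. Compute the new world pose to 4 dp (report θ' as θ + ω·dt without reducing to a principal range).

θ' = 2.6180 + 2.0·0.5 = 3.6180
R = v/ω = -0.25/2.0 = -0.1250
x' = 4 + -0.1250·(sin 3.6180 − sin 2.6180) = 4.1198
y' = 1.5 − -0.1250·(cos 3.6180 − cos 2.6180) = 1.4972

(4.1198, 1.4972, 3.6180)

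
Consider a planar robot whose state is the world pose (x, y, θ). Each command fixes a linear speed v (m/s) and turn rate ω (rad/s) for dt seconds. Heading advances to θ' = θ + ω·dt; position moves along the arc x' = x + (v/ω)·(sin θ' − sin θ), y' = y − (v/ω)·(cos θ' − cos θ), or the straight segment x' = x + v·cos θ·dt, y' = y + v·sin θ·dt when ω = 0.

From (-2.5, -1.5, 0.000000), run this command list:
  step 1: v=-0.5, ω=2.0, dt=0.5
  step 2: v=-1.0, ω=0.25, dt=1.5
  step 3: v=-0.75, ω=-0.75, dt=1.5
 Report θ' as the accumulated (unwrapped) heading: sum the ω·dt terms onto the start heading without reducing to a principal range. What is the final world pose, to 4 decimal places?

step 1: θ'=1.0000 (R=-0.2500) → pose (-2.7104, -1.6149, 1.0000)
step 2: θ'=1.3750 (R=-4.0000) → pose (-3.2681, -2.9979, 1.3750)
step 3: θ'=0.2500 (R=1.0000) → pose (-4.0015, -3.7723, 0.2500)

(-4.0015, -3.7723, 0.2500)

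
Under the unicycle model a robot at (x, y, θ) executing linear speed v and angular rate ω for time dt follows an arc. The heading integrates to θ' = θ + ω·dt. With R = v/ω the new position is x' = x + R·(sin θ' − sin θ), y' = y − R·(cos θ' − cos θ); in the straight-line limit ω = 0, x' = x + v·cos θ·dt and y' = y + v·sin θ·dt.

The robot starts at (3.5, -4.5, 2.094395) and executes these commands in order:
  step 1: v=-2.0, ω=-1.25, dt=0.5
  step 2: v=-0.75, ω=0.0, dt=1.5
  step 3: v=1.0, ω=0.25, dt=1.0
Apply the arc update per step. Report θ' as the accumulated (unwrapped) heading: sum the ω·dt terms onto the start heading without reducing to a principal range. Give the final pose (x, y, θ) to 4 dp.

step 1: θ'=1.4694 (R=1.6000) → pose (3.7061, -5.4620, 1.4694)
step 2: θ'=1.4694 (straight) → pose (3.5923, -6.5812, 1.4694)
step 3: θ'=1.7194 (R=4.0000) → pose (3.5687, -5.5841, 1.7194)

(3.5687, -5.5841, 1.7194)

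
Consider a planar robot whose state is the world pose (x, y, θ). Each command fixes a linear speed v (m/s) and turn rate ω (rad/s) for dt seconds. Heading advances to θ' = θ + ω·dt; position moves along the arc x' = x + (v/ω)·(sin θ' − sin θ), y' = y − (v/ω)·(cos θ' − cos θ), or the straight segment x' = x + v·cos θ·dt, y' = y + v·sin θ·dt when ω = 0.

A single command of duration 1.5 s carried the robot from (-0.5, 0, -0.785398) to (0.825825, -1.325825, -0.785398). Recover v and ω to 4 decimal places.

v = 1.2500, ω = 0.0000

Δθ = -0.785398 − -0.785398 = 0.000000
ω = Δθ/dt = 0.000000/1.5 = 0.0000
ω = 0 → v = (Δx·cos θ + Δy·sin θ)/dt = 1.2500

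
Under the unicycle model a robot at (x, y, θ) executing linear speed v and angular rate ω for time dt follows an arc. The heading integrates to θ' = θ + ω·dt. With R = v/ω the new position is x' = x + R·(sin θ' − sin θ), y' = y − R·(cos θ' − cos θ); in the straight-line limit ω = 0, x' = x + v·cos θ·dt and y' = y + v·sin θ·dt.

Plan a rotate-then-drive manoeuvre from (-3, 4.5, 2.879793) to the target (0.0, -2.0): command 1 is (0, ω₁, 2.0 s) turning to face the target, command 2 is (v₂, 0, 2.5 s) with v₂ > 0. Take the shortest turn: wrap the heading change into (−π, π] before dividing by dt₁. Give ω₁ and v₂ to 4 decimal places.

heading to target = atan2(-2−4.5, 0−-3) = -1.1384
Δθ = wrap(-1.1384 − 2.8798) = 2.2650; ω₁ = Δθ/dt₁ = 1.1325
distance = √((0−-3)² + (-2−4.5)²) = 7.1589; v₂ = distance/dt₂ = 2.8636

ω₁ = 1.1325, v₂ = 2.8636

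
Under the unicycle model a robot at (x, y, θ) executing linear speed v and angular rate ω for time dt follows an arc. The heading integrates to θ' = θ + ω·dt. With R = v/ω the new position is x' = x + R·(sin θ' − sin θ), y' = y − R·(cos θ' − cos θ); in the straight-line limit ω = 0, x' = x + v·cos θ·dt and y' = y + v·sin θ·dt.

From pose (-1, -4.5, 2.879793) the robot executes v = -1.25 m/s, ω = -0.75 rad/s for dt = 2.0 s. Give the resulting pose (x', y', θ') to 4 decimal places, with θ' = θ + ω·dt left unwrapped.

θ' = 2.8798 + -0.75·2.0 = 1.3798
R = v/ω = -1.25/-0.75 = 1.6667
x' = -1 + 1.6667·(sin 1.3798 − sin 2.8798) = 0.2050
y' = -4.5 − 1.6667·(cos 1.3798 − cos 2.8798) = -6.4263

(0.2050, -6.4263, 1.3798)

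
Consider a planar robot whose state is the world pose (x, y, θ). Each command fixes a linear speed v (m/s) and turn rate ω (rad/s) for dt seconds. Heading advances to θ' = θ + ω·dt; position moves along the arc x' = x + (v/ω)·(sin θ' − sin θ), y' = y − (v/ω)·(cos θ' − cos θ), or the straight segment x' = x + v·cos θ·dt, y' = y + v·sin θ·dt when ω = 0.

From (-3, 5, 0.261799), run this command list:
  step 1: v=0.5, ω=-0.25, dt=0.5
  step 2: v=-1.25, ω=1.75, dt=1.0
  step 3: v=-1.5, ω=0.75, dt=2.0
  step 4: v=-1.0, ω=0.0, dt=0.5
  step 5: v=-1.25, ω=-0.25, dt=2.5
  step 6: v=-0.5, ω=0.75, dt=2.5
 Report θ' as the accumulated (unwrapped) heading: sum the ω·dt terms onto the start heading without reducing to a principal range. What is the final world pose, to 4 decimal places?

(3.5143, 3.2847, 4.6368)

step 1: θ'=0.1368 (R=-2.0000) → pose (-2.7551, 5.0495, 0.1368)
step 2: θ'=1.8868 (R=-0.7143) → pose (-3.3366, 4.1199, 1.8868)
step 3: θ'=3.3868 (R=-2.0000) → pose (-0.9501, 2.8012, 3.3868)
step 4: θ'=3.3868 (straight) → pose (-0.4651, 2.9226, 3.3868)
step 5: θ'=2.7618 (R=5.0000) → pose (2.6023, 2.7159, 2.7618)
step 6: θ'=4.6368 (R=-0.6667) → pose (3.5143, 3.2847, 4.6368)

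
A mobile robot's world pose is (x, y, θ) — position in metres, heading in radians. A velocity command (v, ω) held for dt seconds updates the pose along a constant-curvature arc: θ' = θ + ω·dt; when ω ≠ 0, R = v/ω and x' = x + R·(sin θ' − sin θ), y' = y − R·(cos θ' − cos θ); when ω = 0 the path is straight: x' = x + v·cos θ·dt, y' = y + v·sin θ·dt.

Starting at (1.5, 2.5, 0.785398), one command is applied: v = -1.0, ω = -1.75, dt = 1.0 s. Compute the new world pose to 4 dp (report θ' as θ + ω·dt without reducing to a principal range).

θ' = 0.7854 + -1.75·1.0 = -0.9646
R = v/ω = -1.0/-1.75 = 0.5714
x' = 1.5 + 0.5714·(sin -0.9646 − sin 0.7854) = 0.6263
y' = 2.5 − 0.5714·(cos -0.9646 − cos 0.7854) = 2.5785

(0.6263, 2.5785, -0.9646)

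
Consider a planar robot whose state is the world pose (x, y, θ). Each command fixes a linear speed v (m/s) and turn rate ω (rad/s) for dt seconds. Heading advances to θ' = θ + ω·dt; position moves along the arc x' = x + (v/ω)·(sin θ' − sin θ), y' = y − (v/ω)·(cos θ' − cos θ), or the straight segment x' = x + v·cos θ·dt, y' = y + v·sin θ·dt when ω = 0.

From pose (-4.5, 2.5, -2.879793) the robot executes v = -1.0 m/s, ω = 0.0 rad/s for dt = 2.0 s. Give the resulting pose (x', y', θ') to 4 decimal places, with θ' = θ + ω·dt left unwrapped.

θ' = -2.8798 + 0.0·2.0 = -2.8798
ω = 0 → straight: x' = -4.5 + -1.0·cos(-2.8798)·2.0 = -2.5681
y' = 2.5 + -1.0·sin(-2.8798)·2.0 = 3.0176

(-2.5681, 3.0176, -2.8798)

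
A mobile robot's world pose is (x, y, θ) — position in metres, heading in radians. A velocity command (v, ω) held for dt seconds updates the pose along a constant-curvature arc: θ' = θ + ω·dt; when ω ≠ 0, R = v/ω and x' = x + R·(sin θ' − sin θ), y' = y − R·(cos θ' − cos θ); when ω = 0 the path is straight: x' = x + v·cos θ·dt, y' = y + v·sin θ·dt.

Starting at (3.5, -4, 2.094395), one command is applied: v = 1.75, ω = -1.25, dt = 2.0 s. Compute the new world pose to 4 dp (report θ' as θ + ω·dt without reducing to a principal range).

(5.2648, -2.0136, -0.4056)

θ' = 2.0944 + -1.25·2.0 = -0.4056
R = v/ω = 1.75/-1.25 = -1.4000
x' = 3.5 + -1.4000·(sin -0.4056 − sin 2.0944) = 5.2648
y' = -4 − -1.4000·(cos -0.4056 − cos 2.0944) = -2.0136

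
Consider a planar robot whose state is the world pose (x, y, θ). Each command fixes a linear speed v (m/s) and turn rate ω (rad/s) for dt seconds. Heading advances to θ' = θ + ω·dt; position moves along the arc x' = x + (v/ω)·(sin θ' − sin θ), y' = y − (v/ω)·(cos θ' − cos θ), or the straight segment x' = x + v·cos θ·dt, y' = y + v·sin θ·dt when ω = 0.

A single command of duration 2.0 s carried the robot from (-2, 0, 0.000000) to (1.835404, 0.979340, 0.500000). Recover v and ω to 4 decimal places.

Δθ = 0.500000 − 0.000000 = 0.500000
ω = Δθ/dt = 0.500000/2.0 = 0.2500
R = Δx/(sin θ' − sin θ) = 8.0000
v = R·ω = 8.0000·0.2500 = 2.0000

v = 2.0000, ω = 0.2500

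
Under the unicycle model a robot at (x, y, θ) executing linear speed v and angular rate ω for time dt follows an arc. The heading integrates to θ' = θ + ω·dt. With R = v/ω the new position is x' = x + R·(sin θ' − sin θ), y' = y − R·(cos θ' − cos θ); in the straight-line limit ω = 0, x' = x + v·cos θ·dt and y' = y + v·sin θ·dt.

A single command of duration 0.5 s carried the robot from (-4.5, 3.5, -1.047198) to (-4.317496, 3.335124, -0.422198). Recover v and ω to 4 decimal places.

Δθ = -0.422198 − -1.047198 = 0.625000
ω = Δθ/dt = 0.625000/0.5 = 1.2500
R = Δx/(sin θ' − sin θ) = 0.4000
v = R·ω = 0.4000·1.2500 = 0.5000

v = 0.5000, ω = 1.2500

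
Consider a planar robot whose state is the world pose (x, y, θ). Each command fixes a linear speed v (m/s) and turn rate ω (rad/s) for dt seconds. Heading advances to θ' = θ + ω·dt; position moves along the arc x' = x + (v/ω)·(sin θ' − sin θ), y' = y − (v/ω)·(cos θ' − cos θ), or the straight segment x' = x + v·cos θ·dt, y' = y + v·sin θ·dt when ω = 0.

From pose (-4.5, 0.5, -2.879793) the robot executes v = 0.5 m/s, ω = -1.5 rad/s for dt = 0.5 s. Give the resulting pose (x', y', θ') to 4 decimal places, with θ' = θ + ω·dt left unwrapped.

θ' = -2.8798 + -1.5·0.5 = -3.6298
R = v/ω = 0.5/-1.5 = -0.3333
x' = -4.5 + -0.3333·(sin -3.6298 − sin -2.8798) = -4.7426
y' = 0.5 − -0.3333·(cos -3.6298 − cos -2.8798) = 0.5276

(-4.7426, 0.5276, -3.6298)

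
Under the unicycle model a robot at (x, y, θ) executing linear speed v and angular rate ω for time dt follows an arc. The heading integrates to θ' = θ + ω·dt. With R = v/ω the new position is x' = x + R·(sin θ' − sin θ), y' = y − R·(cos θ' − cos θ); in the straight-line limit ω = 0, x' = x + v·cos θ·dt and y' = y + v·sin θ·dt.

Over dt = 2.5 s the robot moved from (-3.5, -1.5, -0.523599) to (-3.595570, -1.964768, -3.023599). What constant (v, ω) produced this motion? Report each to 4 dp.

v = 0.2500, ω = -1.0000

Δθ = -3.023599 − -0.523599 = -2.500000
ω = Δθ/dt = -2.500000/2.5 = -1.0000
R = −Δy/(cos θ' − cos θ) = -0.2500
v = R·ω = -0.2500·-1.0000 = 0.2500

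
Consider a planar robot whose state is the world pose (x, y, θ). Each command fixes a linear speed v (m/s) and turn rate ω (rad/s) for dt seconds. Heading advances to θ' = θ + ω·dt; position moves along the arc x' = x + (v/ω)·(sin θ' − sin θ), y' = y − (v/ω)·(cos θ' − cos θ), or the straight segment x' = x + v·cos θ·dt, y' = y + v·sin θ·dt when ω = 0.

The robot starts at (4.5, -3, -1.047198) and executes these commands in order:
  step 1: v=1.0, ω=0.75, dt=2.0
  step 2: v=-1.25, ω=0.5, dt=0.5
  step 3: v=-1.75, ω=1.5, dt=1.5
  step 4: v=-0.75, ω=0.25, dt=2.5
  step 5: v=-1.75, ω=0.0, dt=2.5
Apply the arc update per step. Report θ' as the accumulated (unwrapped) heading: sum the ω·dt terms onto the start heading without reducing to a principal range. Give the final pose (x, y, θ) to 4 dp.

(12.0468, -3.8328, 3.5778)

step 1: θ'=0.4528 (R=1.3333) → pose (6.2380, -3.5323, 0.4528)
step 2: θ'=0.7028 (R=-2.5000) → pose (5.7158, -3.8728, 0.7028)
step 3: θ'=2.9528 (R=-1.1667) → pose (6.2510, -5.9089, 2.9528)
step 4: θ'=3.5778 (R=-3.0000) → pose (8.0815, -5.6813, 3.5778)
step 5: θ'=3.5778 (straight) → pose (12.0468, -3.8328, 3.5778)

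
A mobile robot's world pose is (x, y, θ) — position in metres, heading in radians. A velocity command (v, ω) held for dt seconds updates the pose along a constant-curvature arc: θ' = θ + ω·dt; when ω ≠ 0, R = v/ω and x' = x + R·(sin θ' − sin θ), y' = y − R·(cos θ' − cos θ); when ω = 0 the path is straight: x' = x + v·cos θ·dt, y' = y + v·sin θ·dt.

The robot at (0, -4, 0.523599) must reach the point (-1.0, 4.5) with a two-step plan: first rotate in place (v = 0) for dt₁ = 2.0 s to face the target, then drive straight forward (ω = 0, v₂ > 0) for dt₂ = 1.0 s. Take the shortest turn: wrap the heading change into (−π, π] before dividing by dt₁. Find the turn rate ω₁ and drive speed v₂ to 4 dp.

ω₁ = 0.5822, v₂ = 8.5586

heading to target = atan2(4.5−-4, -1−0) = 1.6879
Δθ = wrap(1.6879 − 0.5236) = 1.1643; ω₁ = Δθ/dt₁ = 0.5822
distance = √((-1−0)² + (4.5−-4)²) = 8.5586; v₂ = distance/dt₂ = 8.5586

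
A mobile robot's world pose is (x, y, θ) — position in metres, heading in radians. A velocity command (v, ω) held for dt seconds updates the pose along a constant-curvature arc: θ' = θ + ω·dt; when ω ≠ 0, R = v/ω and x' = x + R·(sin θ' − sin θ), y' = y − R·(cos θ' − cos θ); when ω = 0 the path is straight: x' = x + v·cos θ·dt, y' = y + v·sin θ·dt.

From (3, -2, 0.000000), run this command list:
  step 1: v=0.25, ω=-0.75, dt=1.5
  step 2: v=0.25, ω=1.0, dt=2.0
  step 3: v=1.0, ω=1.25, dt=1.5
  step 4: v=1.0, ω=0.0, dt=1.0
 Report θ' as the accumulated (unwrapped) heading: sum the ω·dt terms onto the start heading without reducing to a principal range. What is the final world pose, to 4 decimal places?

(2.4852, -0.6082, 2.7500)

step 1: θ'=-1.1250 (R=-0.3333) → pose (3.3008, -2.1896, -1.1250)
step 2: θ'=0.8750 (R=0.2500) → pose (3.7182, -2.2421, 0.8750)
step 3: θ'=2.7500 (R=0.8000) → pose (3.4095, -0.9898, 2.7500)
step 4: θ'=2.7500 (straight) → pose (2.4852, -0.6082, 2.7500)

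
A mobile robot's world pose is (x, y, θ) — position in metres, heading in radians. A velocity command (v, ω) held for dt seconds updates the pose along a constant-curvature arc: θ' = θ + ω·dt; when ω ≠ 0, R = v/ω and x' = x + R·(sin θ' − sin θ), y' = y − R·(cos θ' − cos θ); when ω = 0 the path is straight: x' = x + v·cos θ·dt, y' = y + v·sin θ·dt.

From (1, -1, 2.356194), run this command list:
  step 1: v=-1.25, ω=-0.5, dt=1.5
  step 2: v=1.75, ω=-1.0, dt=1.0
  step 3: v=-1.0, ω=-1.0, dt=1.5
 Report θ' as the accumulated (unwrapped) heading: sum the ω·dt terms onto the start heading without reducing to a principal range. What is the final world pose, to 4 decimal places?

step 1: θ'=1.6062 (R=2.5000) → pose (1.7307, -2.6793, 1.6062)
step 2: θ'=0.6062 (R=-1.7500) → pose (2.4825, -1.1792, 0.6062)
step 3: θ'=-0.8938 (R=1.0000) → pose (1.1333, -0.9838, -0.8938)

(1.1333, -0.9838, -0.8938)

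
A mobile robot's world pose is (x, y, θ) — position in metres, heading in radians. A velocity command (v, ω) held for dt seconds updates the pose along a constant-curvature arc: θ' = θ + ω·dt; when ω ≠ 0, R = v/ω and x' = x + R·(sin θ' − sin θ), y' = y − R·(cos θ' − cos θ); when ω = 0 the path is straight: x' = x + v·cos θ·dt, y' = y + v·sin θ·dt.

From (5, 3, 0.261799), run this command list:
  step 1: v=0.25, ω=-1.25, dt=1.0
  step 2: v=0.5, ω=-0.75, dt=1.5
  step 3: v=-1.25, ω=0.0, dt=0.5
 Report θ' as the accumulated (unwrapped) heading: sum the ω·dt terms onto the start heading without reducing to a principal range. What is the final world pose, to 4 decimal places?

step 1: θ'=-0.9882 (R=-0.2000) → pose (5.2188, 2.9169, -0.9882)
step 2: θ'=-2.1132 (R=-0.6667) → pose (5.2331, 2.2059, -2.1132)
step 3: θ'=-2.1132 (straight) → pose (5.5557, 2.7412, -2.1132)

(5.5557, 2.7412, -2.1132)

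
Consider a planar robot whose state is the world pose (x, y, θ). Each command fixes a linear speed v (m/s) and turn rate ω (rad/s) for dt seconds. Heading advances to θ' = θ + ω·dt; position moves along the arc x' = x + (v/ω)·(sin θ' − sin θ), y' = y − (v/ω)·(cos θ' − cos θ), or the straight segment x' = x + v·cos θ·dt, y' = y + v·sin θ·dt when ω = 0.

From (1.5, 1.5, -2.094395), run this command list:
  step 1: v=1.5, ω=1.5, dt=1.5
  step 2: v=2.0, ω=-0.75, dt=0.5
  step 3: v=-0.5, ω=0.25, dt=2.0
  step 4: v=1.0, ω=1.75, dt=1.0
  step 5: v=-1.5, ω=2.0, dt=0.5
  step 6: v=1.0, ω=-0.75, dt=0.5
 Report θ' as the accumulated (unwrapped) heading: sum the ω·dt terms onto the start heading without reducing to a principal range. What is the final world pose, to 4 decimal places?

(2.9933, 0.4864, 2.6556)

step 1: θ'=0.1556 (R=1.0000) → pose (2.5210, 0.0121, 0.1556)
step 2: θ'=-0.2194 (R=-2.6667) → pose (3.5146, -0.0196, -0.2194)
step 3: θ'=0.2806 (R=-2.0000) → pose (2.5255, -0.0499, 0.2806)
step 4: θ'=2.0306 (R=0.5714) → pose (2.8793, 0.7528, 2.0306)
step 5: θ'=3.0306 (R=-0.7500) → pose (3.4684, 0.3402, 3.0306)
step 6: θ'=2.6556 (R=-1.3333) → pose (2.9933, 0.4864, 2.6556)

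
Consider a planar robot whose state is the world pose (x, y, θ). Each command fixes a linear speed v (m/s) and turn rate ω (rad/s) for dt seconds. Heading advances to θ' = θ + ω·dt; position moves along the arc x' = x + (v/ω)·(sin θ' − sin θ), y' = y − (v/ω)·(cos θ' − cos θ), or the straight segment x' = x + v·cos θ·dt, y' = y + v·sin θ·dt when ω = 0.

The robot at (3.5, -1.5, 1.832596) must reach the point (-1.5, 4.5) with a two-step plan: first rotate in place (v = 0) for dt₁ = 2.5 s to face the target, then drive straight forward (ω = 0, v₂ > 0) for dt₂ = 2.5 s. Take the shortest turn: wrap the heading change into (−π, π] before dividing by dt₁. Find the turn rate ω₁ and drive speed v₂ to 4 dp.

ω₁ = 0.1732, v₂ = 3.1241

heading to target = atan2(4.5−-1.5, -1.5−3.5) = 2.2655
Δθ = wrap(2.2655 − 1.8326) = 0.4329; ω₁ = Δθ/dt₁ = 0.1732
distance = √((-1.5−3.5)² + (4.5−-1.5)²) = 7.8102; v₂ = distance/dt₂ = 3.1241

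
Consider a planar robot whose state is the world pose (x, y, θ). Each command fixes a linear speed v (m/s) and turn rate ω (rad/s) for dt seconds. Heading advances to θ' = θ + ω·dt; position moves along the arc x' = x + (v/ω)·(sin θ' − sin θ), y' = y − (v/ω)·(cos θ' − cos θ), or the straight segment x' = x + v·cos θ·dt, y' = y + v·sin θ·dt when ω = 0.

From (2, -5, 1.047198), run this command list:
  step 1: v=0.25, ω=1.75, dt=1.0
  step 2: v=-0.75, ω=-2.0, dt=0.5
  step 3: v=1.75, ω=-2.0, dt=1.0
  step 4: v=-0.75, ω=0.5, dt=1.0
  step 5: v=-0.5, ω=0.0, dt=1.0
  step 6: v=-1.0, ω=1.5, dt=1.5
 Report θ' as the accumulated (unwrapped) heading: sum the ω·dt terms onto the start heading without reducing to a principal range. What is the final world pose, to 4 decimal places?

step 1: θ'=2.7972 (R=0.1429) → pose (1.9245, -4.7941, 2.7972)
step 2: θ'=1.7972 (R=0.3750) → pose (2.1633, -5.0629, 1.7972)
step 3: θ'=-0.2028 (R=-0.8750) → pose (3.1922, -4.0094, -0.2028)
step 4: θ'=0.2972 (R=-1.5000) → pose (2.4509, -4.0444, 0.2972)
step 5: θ'=0.2972 (straight) → pose (1.9728, -4.1909, 0.2972)
step 6: θ'=2.5472 (R=-0.6667) → pose (1.7947, -5.3806, 2.5472)

(1.7947, -5.3806, 2.5472)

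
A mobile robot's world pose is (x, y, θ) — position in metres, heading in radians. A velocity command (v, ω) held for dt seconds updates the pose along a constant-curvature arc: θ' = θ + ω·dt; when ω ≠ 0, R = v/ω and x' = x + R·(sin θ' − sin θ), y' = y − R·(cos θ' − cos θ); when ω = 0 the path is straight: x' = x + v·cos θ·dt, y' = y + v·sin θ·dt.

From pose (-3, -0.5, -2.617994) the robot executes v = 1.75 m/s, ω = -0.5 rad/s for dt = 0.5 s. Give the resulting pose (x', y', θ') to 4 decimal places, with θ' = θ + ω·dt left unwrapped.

(-3.8043, -0.8387, -2.8680)

θ' = -2.6180 + -0.5·0.5 = -2.8680
R = v/ω = 1.75/-0.5 = -3.5000
x' = -3 + -3.5000·(sin -2.8680 − sin -2.6180) = -3.8043
y' = -0.5 − -3.5000·(cos -2.8680 − cos -2.6180) = -0.8387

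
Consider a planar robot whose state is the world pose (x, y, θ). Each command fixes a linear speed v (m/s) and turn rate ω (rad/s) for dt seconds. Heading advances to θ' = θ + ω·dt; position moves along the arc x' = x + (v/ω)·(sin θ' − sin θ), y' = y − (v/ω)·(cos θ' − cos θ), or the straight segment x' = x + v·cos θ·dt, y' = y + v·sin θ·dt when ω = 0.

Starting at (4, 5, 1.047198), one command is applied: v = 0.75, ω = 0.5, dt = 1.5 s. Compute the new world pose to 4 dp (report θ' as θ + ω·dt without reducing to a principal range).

θ' = 1.0472 + 0.5·1.5 = 1.7972
R = v/ω = 0.75/0.5 = 1.5000
x' = 4 + 1.5000·(sin 1.7972 − sin 1.0472) = 4.1627
y' = 5 − 1.5000·(cos 1.7972 − cos 1.0472) = 6.0867

(4.1627, 6.0867, 1.7972)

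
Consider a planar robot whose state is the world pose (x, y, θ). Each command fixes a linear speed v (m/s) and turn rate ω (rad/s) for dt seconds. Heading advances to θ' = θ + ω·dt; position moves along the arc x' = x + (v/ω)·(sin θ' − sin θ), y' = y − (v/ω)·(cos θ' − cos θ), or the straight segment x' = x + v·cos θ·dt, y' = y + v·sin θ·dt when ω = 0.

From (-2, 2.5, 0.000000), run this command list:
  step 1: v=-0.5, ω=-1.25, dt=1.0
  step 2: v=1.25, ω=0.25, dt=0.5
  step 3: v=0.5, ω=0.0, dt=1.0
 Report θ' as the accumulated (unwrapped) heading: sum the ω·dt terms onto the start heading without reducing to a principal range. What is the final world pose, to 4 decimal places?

step 1: θ'=-1.2500 (R=0.4000) → pose (-2.3796, 2.7739, -1.2500)
step 2: θ'=-1.1250 (R=5.0000) → pose (-2.1460, 2.1946, -1.1250)
step 3: θ'=-1.1250 (straight) → pose (-1.9304, 1.7435, -1.1250)

(-1.9304, 1.7435, -1.1250)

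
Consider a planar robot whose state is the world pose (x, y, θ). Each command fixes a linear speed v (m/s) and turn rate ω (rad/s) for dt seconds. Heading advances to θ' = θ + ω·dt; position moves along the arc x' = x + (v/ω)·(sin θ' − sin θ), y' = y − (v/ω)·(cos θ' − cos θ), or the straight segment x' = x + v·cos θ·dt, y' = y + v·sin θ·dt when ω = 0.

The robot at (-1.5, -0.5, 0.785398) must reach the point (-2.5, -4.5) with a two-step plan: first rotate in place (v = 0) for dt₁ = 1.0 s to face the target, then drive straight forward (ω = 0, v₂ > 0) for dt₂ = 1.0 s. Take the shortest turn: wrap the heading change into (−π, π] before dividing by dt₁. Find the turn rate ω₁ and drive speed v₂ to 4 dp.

heading to target = atan2(-4.5−-0.5, -2.5−-1.5) = -1.8158
Δθ = wrap(-1.8158 − 0.7854) = -2.6012; ω₁ = Δθ/dt₁ = -2.6012
distance = √((-2.5−-1.5)² + (-4.5−-0.5)²) = 4.1231; v₂ = distance/dt₂ = 4.1231

ω₁ = -2.6012, v₂ = 4.1231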